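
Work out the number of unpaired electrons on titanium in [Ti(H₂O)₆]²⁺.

2 unpaired electrons

Ligand charges: water is neutral. With an overall charge of +2 the titanium centre must be in the +2 oxidation state.
Ti sits in group 4, so the d-electron count is 4 − 2 = 2.
In an octahedral field the d² configuration is t₂g²e_g⁰ (only one arrangement possible), giving 2 unpaired electrons.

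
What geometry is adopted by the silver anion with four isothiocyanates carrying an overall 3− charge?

Summing ligand charges against the −3 overall charge gives an oxidation state of +1 for silver.
Ag sits in group 11, so the d-electron count is 11 − 1 = 10.
With 4 monodentate ligands the coordination number is 4.
A d¹⁰ ion has no crystal-field stabilisation preference between square planar and tetrahedral, so four ligands adopt the sterically favoured tetrahedral geometry.

tetrahedral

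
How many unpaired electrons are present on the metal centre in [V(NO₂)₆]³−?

Ligand charges: each nitro (N-bound nitrite) is −1. With an overall charge of −3 the vanadium centre must be in the +3 oxidation state.
Group 5 minus oxidation state 3 gives a d² configuration.
In an octahedral field the d² configuration is t₂g²e_g⁰ (only one arrangement possible), giving 2 unpaired electrons.

2 unpaired electrons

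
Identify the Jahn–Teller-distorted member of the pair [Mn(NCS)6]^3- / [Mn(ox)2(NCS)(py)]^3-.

[Mn(NCS)6]^3-: Summing ligand charges against the −3 overall charge gives an oxidation state of +3 for manganese. Manganese is a group-7 element; Mn(III) is therefore d⁴. Isothiocyanate is a weak-field ligand for a first-row metal, so the complex is high-spin. The t₂g³e_g¹ (high-spin) configuration has an unevenly filled e_g set; the Jahn–Teller theorem predicts a tetragonal distortion (typically axial elongation) to lift the degeneracy.
[Mn(ox)2(NCS)(py)]^3-: Summing ligand charges against the −3 overall charge gives an oxidation state of +2 for manganese. Group 7 minus oxidation state 2 gives a d⁵ configuration. Isothiocyanate and oxalate are weak-field ligands for a first-row metal, so the complex is high-spin. The d⁵ configuration leaves the e_g set evenly filled (or empty) — no strong Jahn–Teller driving force.

[Mn(NCS)6]^3-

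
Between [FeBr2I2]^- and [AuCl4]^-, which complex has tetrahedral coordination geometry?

[FeBr2I2]^-

For [FeBr2I2]^-: Summing ligand charges against the −1 overall charge gives an oxidation state of +3 for iron. Group 8 minus oxidation state 3 gives a d⁵ configuration. A high-spin d⁵ ion has zero CFSE in either geometry, so four ligands adopt the sterically favoured tetrahedral geometry. → tetrahedral.
For [AuCl4]^-: Ligand charges: each chloride is −1. With an overall charge of −1 the gold centre must be in the +3 oxidation state. Gold is a group-11 element; Au(III) is therefore d⁸. A 5d d⁸ ion has a large crystal-field splitting; square planar leaves the high-energy d_{x²−y²} orbital empty and maximises CFSE. → square planar.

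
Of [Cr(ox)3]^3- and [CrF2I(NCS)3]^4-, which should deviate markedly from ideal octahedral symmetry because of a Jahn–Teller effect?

[Cr(ox)3]^3-: Each oxalate is −2; balancing the −3 overall charge requires Cr(III). Group 6 minus oxidation state 3 gives a d³ configuration. The d³ configuration leaves the e_g set evenly filled (or empty) — no strong Jahn–Teller driving force.
[CrF2I(NCS)3]^4-: Each fluoride is −1; each iodide is −1; each isothiocyanate is −1; balancing the −4 overall charge requires Cr(II). Cr sits in group 6, so the d-electron count is 6 − 2 = 4. Fluoride, iodide, and isothiocyanate are weak-field ligands for a first-row metal, so the complex is high-spin. The t₂g³e_g¹ (high-spin) configuration has an unevenly filled e_g set; the Jahn–Teller theorem predicts a tetragonal distortion (typically axial elongation) to lift the degeneracy.

[CrF2I(NCS)3]^4-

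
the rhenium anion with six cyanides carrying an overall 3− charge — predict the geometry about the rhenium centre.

Ligand charges: each cyanide is −1. With an overall charge of −3 the rhenium centre must be in the +3 oxidation state.
Group 7 minus oxidation state 3 gives a d⁴ configuration.
Coordination number: 6.
Six donors around a single metal centre give an octahedral coordination sphere.

octahedral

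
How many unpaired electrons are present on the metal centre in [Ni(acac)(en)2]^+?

Summing ligand charges against the +1 overall charge gives an oxidation state of +2 for nickel.
Group 10 minus oxidation state 2 gives a d⁸ configuration.
Counting donor atoms: 1×acetylacetonate (bidentate) → 2 donors; 2×ethylenediamine (bidentate) → 4 donors. Coordination number = 6.
In an octahedral field the d⁸ configuration is t₂g⁶e_g² (only one arrangement possible), giving 2 unpaired electrons.

2 unpaired electrons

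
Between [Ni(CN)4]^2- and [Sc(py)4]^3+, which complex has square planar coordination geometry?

For [Ni(CN)4]^2-: Ligand charges: each cyanide is −1. With an overall charge of −2 the nickel centre must be in the +2 oxidation state. Ni sits in group 10, so the d-electron count is 10 − 2 = 8. Cyanide is a strong-field ligand (high in the spectrochemical series). A 3d d⁸ ion with strong-field ligands gains enough CFSE to favour square planar over tetrahedral. → square planar.
For [Sc(py)4]^3+: Ligand charges: pyridine is neutral. With an overall charge of +3 the scandium centre must be in the +3 oxidation state. Scandium is a group-3 element; Sc(III) is therefore d⁰. A d⁰ ion has no crystal-field stabilisation preference between square planar and tetrahedral, so four ligands adopt the sterically favoured tetrahedral geometry. → tetrahedral.

[Ni(CN)4]^2-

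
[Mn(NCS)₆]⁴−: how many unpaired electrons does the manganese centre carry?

Summing ligand charges against the −4 overall charge gives an oxidation state of +2 for manganese.
Manganese is a group-7 element; Mn(II) is therefore d⁵.
The spin state decides the count: Isothiocyanate is a weak-field ligand for a first-row metal, so the complex is high-spin.
An octahedral high-spin d⁵ ion is t₂g³e_g², giving 5 unpaired electrons.

5 unpaired electrons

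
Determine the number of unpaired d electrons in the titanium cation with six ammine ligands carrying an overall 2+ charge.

2

Ammonia is neutral; balancing the +2 overall charge requires Ti(II).
Ti sits in group 4, so the d-electron count is 4 − 2 = 2.
In an octahedral field the d² configuration is t₂g²e_g⁰ (only one arrangement possible), giving 2 unpaired electrons.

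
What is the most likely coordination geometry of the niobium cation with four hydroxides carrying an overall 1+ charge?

Ligand charges: each hydroxide is −1. With an overall charge of +1 the niobium centre must be in the +5 oxidation state.
Niobium is a group-5 element; Nb(V) is therefore d⁰.
With 4 monodentate ligands the coordination number is 4.
A d⁰ ion has no crystal-field stabilisation preference between square planar and tetrahedral, so four ligands adopt the sterically favoured tetrahedral geometry.

tetrahedral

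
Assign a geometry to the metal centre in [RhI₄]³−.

Summing ligand charges against the −3 overall charge gives an oxidation state of +1 for rhodium.
Rhodium is a group-9 element; Rh(I) is therefore d⁸.
With 4 monodentate ligands the coordination number is 4.
A 4d d⁸ ion has a large crystal-field splitting; square planar leaves the high-energy d_{x²−y²} orbital empty and maximises CFSE.

square planar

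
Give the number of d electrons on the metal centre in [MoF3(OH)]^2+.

Summing ligand charges against the +2 overall charge gives an oxidation state of +6 for molybdenum.
Group 6 minus oxidation state 6 gives a d⁰ configuration.

d0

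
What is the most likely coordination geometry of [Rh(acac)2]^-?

square planar

Summing ligand charges against the −1 overall charge gives an oxidation state of +1 for rhodium.
Group 9 minus oxidation state 1 gives a d⁸ configuration.
Counting donor atoms: 2×acetylacetonate (bidentate) → 4 donors. Coordination number = 4.
A 4d d⁸ ion has a large crystal-field splitting; square planar leaves the high-energy d_{x²−y²} orbital empty and maximises CFSE.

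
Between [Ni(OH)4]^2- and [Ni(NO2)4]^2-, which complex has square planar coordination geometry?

[Ni(NO2)4]^2-

For [Ni(OH)4]^2-: Ligand charges: each hydroxide is −1. With an overall charge of −2 the nickel centre must be in the +2 oxidation state. Group 10 minus oxidation state 2 gives a d⁸ configuration. Hydroxide is a weak-field ligand. With weak-field ligands the CFSE gain from square planar is small, so a 3d d⁸ ion takes the sterically preferred tetrahedral geometry. → tetrahedral.
For [Ni(NO2)4]^2-: Summing ligand charges against the −2 overall charge gives an oxidation state of +2 for nickel. Nickel is a group-10 element; Ni(II) is therefore d⁸. Nitro (N-bound nitrite) is a strong-field ligand (high in the spectrochemical series). A 3d d⁸ ion with strong-field ligands gains enough CFSE to favour square planar over tetrahedral. → square planar.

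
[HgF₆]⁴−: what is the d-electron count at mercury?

d10

Summing ligand charges against the −4 overall charge gives an oxidation state of +2 for mercury.
Mercury is a group-12 element; Hg(II) is therefore d¹⁰.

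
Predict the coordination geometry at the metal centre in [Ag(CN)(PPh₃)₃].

Each cyanide is −1; triphenylphosphine is neutral; balancing the 0 overall charge requires Ag(I).
Ag sits in group 11, so the d-electron count is 11 − 1 = 10.
With 4 monodentate ligands the coordination number is 4.
A d¹⁰ ion has no crystal-field stabilisation preference between square planar and tetrahedral, so four ligands adopt the sterically favoured tetrahedral geometry.

tetrahedral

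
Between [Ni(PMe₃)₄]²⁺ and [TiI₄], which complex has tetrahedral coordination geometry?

[TiI₄]

For [Ni(PMe₃)₄]²⁺: Ligand charges: trimethylphosphine is neutral. With an overall charge of +2 the nickel centre must be in the +2 oxidation state. Ni sits in group 10, so the d-electron count is 10 − 2 = 8. Trimethylphosphine is a strong-field ligand (high in the spectrochemical series). A 3d d⁸ ion with strong-field ligands gains enough CFSE to favour square planar over tetrahedral. → square planar.
For [TiI₄]: Ligand charges: each iodide is −1. With an overall charge of 0 the titanium centre must be in the +4 oxidation state. Group 4 minus oxidation state 4 gives a d⁰ configuration. A d⁰ ion has no crystal-field stabilisation preference between square planar and tetrahedral, so four ligands adopt the sterically favoured tetrahedral geometry. → tetrahedral.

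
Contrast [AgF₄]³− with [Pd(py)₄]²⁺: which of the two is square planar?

[Pd(py)₄]²⁺

For [AgF₄]³−: Each fluoride is −1; balancing the −3 overall charge requires Ag(I). Ag sits in group 11, so the d-electron count is 11 − 1 = 10. A d¹⁰ ion has no crystal-field stabilisation preference between square planar and tetrahedral, so four ligands adopt the sterically favoured tetrahedral geometry. → tetrahedral.
For [Pd(py)₄]²⁺: Pyridine is neutral; balancing the +2 overall charge requires Pd(II). Palladium is a group-10 element; Pd(II) is therefore d⁸. A 4d d⁸ ion has a large crystal-field splitting; square planar leaves the high-energy d_{x²−y²} orbital empty and maximises CFSE. → square planar.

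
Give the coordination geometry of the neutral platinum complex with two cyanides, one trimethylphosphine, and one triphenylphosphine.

Ligand charges: each cyanide is −1; trimethylphosphine is neutral; triphenylphosphine is neutral. With an overall charge of 0 the platinum centre must be in the +2 oxidation state.
Pt sits in group 10, so the d-electron count is 10 − 2 = 8.
Coordination number: 4.
A 5d d⁸ ion has a large crystal-field splitting; square planar leaves the high-energy d_{x²−y²} orbital empty and maximises CFSE.

square planar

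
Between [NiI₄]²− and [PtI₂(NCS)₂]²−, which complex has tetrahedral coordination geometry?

[NiI₄]²−

For [NiI₄]²−: Each iodide is −1; balancing the −2 overall charge requires Ni(II). Nickel is a group-10 element; Ni(II) is therefore d⁸. Iodide is a weak-field ligand. With weak-field ligands the CFSE gain from square planar is small, so a 3d d⁸ ion takes the sterically preferred tetrahedral geometry. → tetrahedral.
For [PtI₂(NCS)₂]²−: Summing ligand charges against the −2 overall charge gives an oxidation state of +2 for platinum. Group 10 minus oxidation state 2 gives a d⁸ configuration. A 5d d⁸ ion has a large crystal-field splitting; square planar leaves the high-energy d_{x²−y²} orbital empty and maximises CFSE. → square planar.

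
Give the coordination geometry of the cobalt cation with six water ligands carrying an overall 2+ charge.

Ligand charges: water is neutral. With an overall charge of +2 the cobalt centre must be in the +2 oxidation state.
Group 9 minus oxidation state 2 gives a d⁷ configuration.
Coordination number: 6.
Six donors around a single metal centre give an octahedral coordination sphere.

octahedral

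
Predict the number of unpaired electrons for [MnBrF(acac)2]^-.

Each bromide is −1; each fluoride is −1; each acetylacetonate is −1; balancing the −1 overall charge requires Mn(III).
Mn sits in group 7, so the d-electron count is 7 − 3 = 4.
Counting donor atoms: 1×bromide (monodentate) → 1 donor; 1×fluoride (monodentate) → 1 donor; 2×acetylacetonate (bidentate) → 4 donors. Coordination number = 6.
The spin state decides the count: Acetylacetonate, bromide, and fluoride are weak-field ligands for a first-row metal, so the complex is high-spin.
An octahedral high-spin d⁴ ion is t₂g³e_g¹, giving 4 unpaired electrons.

4 unpaired electrons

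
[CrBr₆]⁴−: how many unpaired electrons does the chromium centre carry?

4 unpaired electrons

Summing ligand charges against the −4 overall charge gives an oxidation state of +2 for chromium.
Chromium is a group-6 element; Cr(II) is therefore d⁴.
The spin state decides the count: Bromide is a weak-field ligand for a first-row metal, so the complex is high-spin.
An octahedral high-spin d⁴ ion is t₂g³e_g¹, giving 4 unpaired electrons.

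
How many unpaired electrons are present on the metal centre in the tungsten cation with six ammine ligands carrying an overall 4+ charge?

2 unpaired electrons

Summing ligand charges against the +4 overall charge gives an oxidation state of +4 for tungsten.
Tungsten is a group-6 element; W(IV) is therefore d².
In an octahedral field the d² configuration is t₂g²e_g⁰ (only one arrangement possible), giving 2 unpaired electrons.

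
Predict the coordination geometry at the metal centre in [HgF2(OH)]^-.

Each fluoride is −1; each hydroxide is −1; balancing the −1 overall charge requires Hg(II).
Group 12 minus oxidation state 2 gives a d¹⁰ configuration.
Coordination number: 3.
Three ligands around a d¹⁰ centre minimise repulsion in a trigonal-planar arrangement.

trigonal planar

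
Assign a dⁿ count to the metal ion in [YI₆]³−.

Summing ligand charges against the −3 overall charge gives an oxidation state of +3 for yttrium.
Yttrium is a group-3 element; Y(III) is therefore d⁰.

d0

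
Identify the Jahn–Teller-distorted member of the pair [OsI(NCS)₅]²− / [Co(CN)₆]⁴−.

[Co(CN)₆]⁴−

[OsI(NCS)₅]²−: Ligand charges: each iodide is −1; each isothiocyanate is −1. With an overall charge of −2 the osmium centre must be in the +4 oxidation state. Osmium is a group-8 element; Os(IV) is therefore d⁴. A 5d ion has a large Δₒ and is invariably low-spin. The d⁴ configuration leaves the e_g set evenly filled (or empty) — no strong Jahn–Teller driving force.
[Co(CN)₆]⁴−: Each cyanide is −1; balancing the −4 overall charge requires Co(II). Co sits in group 9, so the d-electron count is 9 − 2 = 7. Cyanide is a strong-field ligand (high in the spectrochemical series) for a first-row metal, so the complex is low-spin. The t₂g⁶e_g¹ (low-spin) configuration has an unevenly filled e_g set; the Jahn–Teller theorem predicts a tetragonal distortion (typically axial elongation) to lift the degeneracy.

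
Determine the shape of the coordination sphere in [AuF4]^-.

Summing ligand charges against the −1 overall charge gives an oxidation state of +3 for gold.
Gold is a group-11 element; Au(III) is therefore d⁸.
Coordination number: 4.
A 5d d⁸ ion has a large crystal-field splitting; square planar leaves the high-energy d_{x²−y²} orbital empty and maximises CFSE.

square planar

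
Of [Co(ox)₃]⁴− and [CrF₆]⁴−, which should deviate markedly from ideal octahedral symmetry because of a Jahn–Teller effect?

[CrF₆]⁴−

[Co(ox)₃]⁴−: Each oxalate is −2; balancing the −4 overall charge requires Co(II). Cobalt is a group-9 element; Co(II) is therefore d⁷. Oxalate is a weak-field ligand for a first-row metal, so the complex is high-spin. The d⁷ configuration leaves the e_g set evenly filled (or empty) — no strong Jahn–Teller driving force.
[CrF₆]⁴−: Ligand charges: each fluoride is −1. With an overall charge of −4 the chromium centre must be in the +2 oxidation state. Cr sits in group 6, so the d-electron count is 6 − 2 = 4. Fluoride is a weak-field ligand for a first-row metal, so the complex is high-spin. The t₂g³e_g¹ (high-spin) configuration has an unevenly filled e_g set; the Jahn–Teller theorem predicts a tetragonal distortion (typically axial elongation) to lift the degeneracy.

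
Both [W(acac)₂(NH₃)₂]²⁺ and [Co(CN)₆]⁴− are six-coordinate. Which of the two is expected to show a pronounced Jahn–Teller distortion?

[Co(CN)₆]⁴−

[W(acac)₂(NH₃)₂]²⁺: Ligand charges: each acetylacetonate is −1; ammonia is neutral. With an overall charge of +2 the tungsten centre must be in the +4 oxidation state. W sits in group 6, so the d-electron count is 6 − 4 = 2. The d² configuration leaves the e_g set evenly filled (or empty) — no strong Jahn–Teller driving force.
[Co(CN)₆]⁴−: Summing ligand charges against the −4 overall charge gives an oxidation state of +2 for cobalt. Group 9 minus oxidation state 2 gives a d⁷ configuration. Cyanide is a strong-field ligand (high in the spectrochemical series) for a first-row metal, so the complex is low-spin. The t₂g⁶e_g¹ (low-spin) configuration has an unevenly filled e_g set; the Jahn–Teller theorem predicts a tetragonal distortion (typically axial elongation) to lift the degeneracy.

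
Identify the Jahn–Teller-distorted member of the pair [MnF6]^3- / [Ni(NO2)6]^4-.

[MnF6]^3-

[MnF6]^3-: Summing ligand charges against the −3 overall charge gives an oxidation state of +3 for manganese. Group 7 minus oxidation state 3 gives a d⁴ configuration. Fluoride is a weak-field ligand for a first-row metal, so the complex is high-spin. The t₂g³e_g¹ (high-spin) configuration has an unevenly filled e_g set; the Jahn–Teller theorem predicts a tetragonal distortion (typically axial elongation) to lift the degeneracy.
[Ni(NO2)6]^4-: Each nitro (N-bound nitrite) is −1; balancing the −4 overall charge requires Ni(II). Nickel is a group-10 element; Ni(II) is therefore d⁸. The d⁸ configuration leaves the e_g set evenly filled (or empty) — no strong Jahn–Teller driving force.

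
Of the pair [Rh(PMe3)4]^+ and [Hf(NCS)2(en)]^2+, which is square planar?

[Rh(PMe3)4]^+

For [Rh(PMe3)4]^+: Trimethylphosphine is neutral; balancing the +1 overall charge requires Rh(I). Group 9 minus oxidation state 1 gives a d⁸ configuration. A 4d d⁸ ion has a large crystal-field splitting; square planar leaves the high-energy d_{x²−y²} orbital empty and maximises CFSE. → square planar.
For [Hf(NCS)2(en)]^2+: Each isothiocyanate is −1; ethylenediamine is neutral; balancing the +2 overall charge requires Hf(IV). Group 4 minus oxidation state 4 gives a d⁰ configuration. A d⁰ ion has no crystal-field stabilisation preference between square planar and tetrahedral, so four ligands adopt the sterically favoured tetrahedral geometry. → tetrahedral.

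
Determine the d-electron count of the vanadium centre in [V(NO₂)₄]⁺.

d⁰

Each nitro (N-bound nitrite) is −1; balancing the +1 overall charge requires V(V).
Vanadium is a group-5 element; V(V) is therefore d⁰.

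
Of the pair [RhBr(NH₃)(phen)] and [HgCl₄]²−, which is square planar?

[RhBr(NH₃)(phen)]

For [RhBr(NH₃)(phen)]: Summing ligand charges against the 0 overall charge gives an oxidation state of +1 for rhodium. Rhodium is a group-9 element; Rh(I) is therefore d⁸. A 4d d⁸ ion has a large crystal-field splitting; square planar leaves the high-energy d_{x²−y²} orbital empty and maximises CFSE. → square planar.
For [HgCl₄]²−: Each chloride is −1; balancing the −2 overall charge requires Hg(II). Mercury is a group-12 element; Hg(II) is therefore d¹⁰. A d¹⁰ ion has no crystal-field stabilisation preference between square planar and tetrahedral, so four ligands adopt the sterically favoured tetrahedral geometry. → tetrahedral.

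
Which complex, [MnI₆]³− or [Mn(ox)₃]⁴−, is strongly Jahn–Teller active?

[MnI₆]³−: Each iodide is −1; balancing the −3 overall charge requires Mn(III). Mn sits in group 7, so the d-electron count is 7 − 3 = 4. Iodide is a weak-field ligand for a first-row metal, so the complex is high-spin. The t₂g³e_g¹ (high-spin) configuration has an unevenly filled e_g set; the Jahn–Teller theorem predicts a tetragonal distortion (typically axial elongation) to lift the degeneracy.
[Mn(ox)₃]⁴−: Ligand charges: each oxalate is −2. With an overall charge of −4 the manganese centre must be in the +2 oxidation state. Mn sits in group 7, so the d-electron count is 7 − 2 = 5. Oxalate is a weak-field ligand for a first-row metal, so the complex is high-spin. The d⁵ configuration leaves the e_g set evenly filled (or empty) — no strong Jahn–Teller driving force.

[MnI₆]³−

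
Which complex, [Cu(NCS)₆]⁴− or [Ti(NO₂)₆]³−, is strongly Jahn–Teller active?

[Cu(NCS)₆]⁴−

[Cu(NCS)₆]⁴−: Summing ligand charges against the −4 overall charge gives an oxidation state of +2 for copper. Group 11 minus oxidation state 2 gives a d⁹ configuration. The t₂g⁶e_g³ configuration has an unevenly filled e_g set; the Jahn–Teller theorem predicts a tetragonal distortion (typically axial elongation) to lift the degeneracy.
[Ti(NO₂)₆]³−: Summing ligand charges against the −3 overall charge gives an oxidation state of +3 for titanium. Group 4 minus oxidation state 3 gives a d¹ configuration. The d¹ configuration leaves the e_g set evenly filled (or empty) — no strong Jahn–Teller driving force.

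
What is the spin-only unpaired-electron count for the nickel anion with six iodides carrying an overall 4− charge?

Each iodide is −1; balancing the −4 overall charge requires Ni(II).
Ni sits in group 10, so the d-electron count is 10 − 2 = 8.
In an octahedral field the d⁸ configuration is t₂g⁶e_g² (only one arrangement possible), giving 2 unpaired electrons.

2 unpaired electrons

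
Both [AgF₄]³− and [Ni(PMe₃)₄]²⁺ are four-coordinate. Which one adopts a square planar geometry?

[Ni(PMe₃)₄]²⁺

For [AgF₄]³−: Summing ligand charges against the −3 overall charge gives an oxidation state of +1 for silver. Ag sits in group 11, so the d-electron count is 11 − 1 = 10. A d¹⁰ ion has no crystal-field stabilisation preference between square planar and tetrahedral, so four ligands adopt the sterically favoured tetrahedral geometry. → tetrahedral.
For [Ni(PMe₃)₄]²⁺: Trimethylphosphine is neutral; balancing the +2 overall charge requires Ni(II). Group 10 minus oxidation state 2 gives a d⁸ configuration. Trimethylphosphine is a strong-field ligand (high in the spectrochemical series). A 3d d⁸ ion with strong-field ligands gains enough CFSE to favour square planar over tetrahedral. → square planar.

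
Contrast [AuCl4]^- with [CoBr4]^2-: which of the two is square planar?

[AuCl4]^-

For [AuCl4]^-: Ligand charges: each chloride is −1. With an overall charge of −1 the gold centre must be in the +3 oxidation state. Group 11 minus oxidation state 3 gives a d⁸ configuration. A 5d d⁸ ion has a large crystal-field splitting; square planar leaves the high-energy d_{x²−y²} orbital empty and maximises CFSE. → square planar.
For [CoBr4]^2-: Each bromide is −1; balancing the −2 overall charge requires Co(II). Cobalt is a group-9 element; Co(II) is therefore d⁷. For a high-spin 3d d⁷ ion with weak-field ligands the small Δₜ gives little square-planar CFSE advantage, so four ligands adopt the sterically favoured tetrahedral geometry. → tetrahedral.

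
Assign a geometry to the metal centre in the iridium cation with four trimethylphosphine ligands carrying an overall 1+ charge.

Ligand charges: trimethylphosphine is neutral. With an overall charge of +1 the iridium centre must be in the +1 oxidation state.
Ir sits in group 9, so the d-electron count is 9 − 1 = 8.
Coordination number: 4.
A 5d d⁸ ion has a large crystal-field splitting; square planar leaves the high-energy d_{x²−y²} orbital empty and maximises CFSE.

square planar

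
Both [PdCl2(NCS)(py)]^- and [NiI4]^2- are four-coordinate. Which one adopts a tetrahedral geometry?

[NiI4]^2-

For [PdCl2(NCS)(py)]^-: Summing ligand charges against the −1 overall charge gives an oxidation state of +2 for palladium. Group 10 minus oxidation state 2 gives a d⁸ configuration. A 4d d⁸ ion has a large crystal-field splitting; square planar leaves the high-energy d_{x²−y²} orbital empty and maximises CFSE. → square planar.
For [NiI4]^2-: Summing ligand charges against the −2 overall charge gives an oxidation state of +2 for nickel. Nickel is a group-10 element; Ni(II) is therefore d⁸. Iodide is a weak-field ligand. With weak-field ligands the CFSE gain from square planar is small, so a 3d d⁸ ion takes the sterically preferred tetrahedral geometry. → tetrahedral.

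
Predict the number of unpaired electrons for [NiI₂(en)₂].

Ligand charges: each iodide is −1; ethylenediamine is neutral. With an overall charge of 0 the nickel centre must be in the +2 oxidation state.
Group 10 minus oxidation state 2 gives a d⁸ configuration.
Counting donor atoms: 2×iodide (monodentate) → 2 donors; 2×ethylenediamine (bidentate) → 4 donors. Coordination number = 6.
In an octahedral field the d⁸ configuration is t₂g⁶e_g² (only one arrangement possible), giving 2 unpaired electrons.

2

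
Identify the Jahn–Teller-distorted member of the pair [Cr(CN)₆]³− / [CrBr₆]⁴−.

[CrBr₆]⁴−

[Cr(CN)₆]³−: Each cyanide is −1; balancing the −3 overall charge requires Cr(III). Group 6 minus oxidation state 3 gives a d³ configuration. The d³ configuration leaves the e_g set evenly filled (or empty) — no strong Jahn–Teller driving force.
[CrBr₆]⁴−: Summing ligand charges against the −4 overall charge gives an oxidation state of +2 for chromium. Group 6 minus oxidation state 2 gives a d⁴ configuration. Bromide is a weak-field ligand for a first-row metal, so the complex is high-spin. The t₂g³e_g¹ (high-spin) configuration has an unevenly filled e_g set; the Jahn–Teller theorem predicts a tetragonal distortion (typically axial elongation) to lift the degeneracy.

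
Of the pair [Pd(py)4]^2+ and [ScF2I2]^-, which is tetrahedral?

[ScF2I2]^-

For [Pd(py)4]^2+: Summing ligand charges against the +2 overall charge gives an oxidation state of +2 for palladium. Palladium is a group-10 element; Pd(II) is therefore d⁸. A 4d d⁸ ion has a large crystal-field splitting; square planar leaves the high-energy d_{x²−y²} orbital empty and maximises CFSE. → square planar.
For [ScF2I2]^-: Each fluoride is −1; each iodide is −1; balancing the −1 overall charge requires Sc(III). Scandium is a group-3 element; Sc(III) is therefore d⁰. A d⁰ ion has no crystal-field stabilisation preference between square planar and tetrahedral, so four ligands adopt the sterically favoured tetrahedral geometry. → tetrahedral.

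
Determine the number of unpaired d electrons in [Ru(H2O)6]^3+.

1 unpaired electron

Summing ligand charges against the +3 overall charge gives an oxidation state of +3 for ruthenium.
Ru sits in group 8, so the d-electron count is 8 − 3 = 5.
The spin state decides the count: a 4d ion has a large Δₒ and is invariably low-spin.
An octahedral low-spin d⁵ ion is t₂g⁵e_g⁰, giving 1 unpaired electron.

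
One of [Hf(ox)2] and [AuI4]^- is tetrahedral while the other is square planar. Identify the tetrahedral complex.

[Hf(ox)2]

For [Hf(ox)2]: Summing ligand charges against the 0 overall charge gives an oxidation state of +4 for hafnium. Hafnium is a group-4 element; Hf(IV) is therefore d⁰. A d⁰ ion has no crystal-field stabilisation preference between square planar and tetrahedral, so four ligands adopt the sterically favoured tetrahedral geometry. → tetrahedral.
For [AuI4]^-: Each iodide is −1; balancing the −1 overall charge requires Au(III). Gold is a group-11 element; Au(III) is therefore d⁸. A 5d d⁸ ion has a large crystal-field splitting; square planar leaves the high-energy d_{x²−y²} orbital empty and maximises CFSE. → square planar.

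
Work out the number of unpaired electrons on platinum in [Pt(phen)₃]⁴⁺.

0 unpaired electrons

1,10-phenanthroline is neutral; balancing the +4 overall charge requires Pt(IV).
Platinum is a group-10 element; Pt(IV) is therefore d⁶.
Counting donor atoms: 3×1,10-phenanthroline (bidentate) → 6 donors. Coordination number = 6.
The spin state decides the count: a 5d ion has a large Δₒ and is invariably low-spin.
An octahedral low-spin d⁶ ion is t₂g⁶e_g⁰, giving 0 unpaired electrons.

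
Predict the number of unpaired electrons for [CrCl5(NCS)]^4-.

4

Ligand charges: each chloride is −1; each isothiocyanate is −1. With an overall charge of −4 the chromium centre must be in the +2 oxidation state.
Cr sits in group 6, so the d-electron count is 6 − 2 = 4.
The spin state decides the count: Chloride and isothiocyanate are weak-field ligands for a first-row metal, so the complex is high-spin.
An octahedral high-spin d⁴ ion is t₂g³e_g¹, giving 4 unpaired electrons.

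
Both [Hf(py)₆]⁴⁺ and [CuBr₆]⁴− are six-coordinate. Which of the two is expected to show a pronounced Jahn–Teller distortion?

[CuBr₆]⁴−

[Hf(py)₆]⁴⁺: Summing ligand charges against the +4 overall charge gives an oxidation state of +4 for hafnium. Hf sits in group 4, so the d-electron count is 4 − 4 = 0. The d⁰ configuration leaves the e_g set evenly filled (or empty) — no strong Jahn–Teller driving force.
[CuBr₆]⁴−: Each bromide is −1; balancing the −4 overall charge requires Cu(II). Cu sits in group 11, so the d-electron count is 11 − 2 = 9. The t₂g⁶e_g³ configuration has an unevenly filled e_g set; the Jahn–Teller theorem predicts a tetragonal distortion (typically axial elongation) to lift the degeneracy.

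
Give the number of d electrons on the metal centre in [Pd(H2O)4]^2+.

Ligand charges: water is neutral. With an overall charge of +2 the palladium centre must be in the +2 oxidation state.
Pd sits in group 10, so the d-electron count is 10 − 2 = 8.

d⁸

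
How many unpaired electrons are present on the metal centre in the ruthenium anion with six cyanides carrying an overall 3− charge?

1

Ligand charges: each cyanide is −1. With an overall charge of −3 the ruthenium centre must be in the +3 oxidation state.
Ruthenium is a group-8 element; Ru(III) is therefore d⁵.
The spin state decides the count: a 4d ion has a large Δₒ and is invariably low-spin.
An octahedral low-spin d⁵ ion is t₂g⁵e_g⁰, giving 1 unpaired electron.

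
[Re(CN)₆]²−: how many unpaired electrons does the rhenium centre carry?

3

Summing ligand charges against the −2 overall charge gives an oxidation state of +4 for rhenium.
Group 7 minus oxidation state 4 gives a d³ configuration.
In an octahedral field the d³ configuration is t₂g³e_g⁰ (only one arrangement possible), giving 3 unpaired electrons.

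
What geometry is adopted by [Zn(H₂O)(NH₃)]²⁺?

Summing ligand charges against the +2 overall charge gives an oxidation state of +2 for zinc.
Zinc is a group-12 element; Zn(II) is therefore d¹⁰.
Coordination number: 2.
A d¹⁰ ion with only two ligands adopts a linear arrangement (sp hybridisation; no CFSE preference).

linear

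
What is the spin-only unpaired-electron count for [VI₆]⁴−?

Summing ligand charges against the −4 overall charge gives an oxidation state of +2 for vanadium.
Vanadium is a group-5 element; V(II) is therefore d³.
In an octahedral field the d³ configuration is t₂g³e_g⁰ (only one arrangement possible), giving 3 unpaired electrons.

3 unpaired electrons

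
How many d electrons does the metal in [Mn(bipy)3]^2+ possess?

d5

Ligand charges: 2,2′-bipyridine is neutral. With an overall charge of +2 the manganese centre must be in the +2 oxidation state.
Mn sits in group 7, so the d-electron count is 7 − 2 = 5.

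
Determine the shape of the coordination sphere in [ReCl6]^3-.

octahedral

Summing ligand charges against the −3 overall charge gives an oxidation state of +3 for rhenium.
Re sits in group 7, so the d-electron count is 7 − 3 = 4.
With 6 monodentate ligands the coordination number is 6.
Six donors around a single metal centre give an octahedral coordination sphere.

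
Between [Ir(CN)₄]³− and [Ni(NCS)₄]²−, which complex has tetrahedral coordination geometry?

[Ni(NCS)₄]²−

For [Ir(CN)₄]³−: Summing ligand charges against the −3 overall charge gives an oxidation state of +1 for iridium. Iridium is a group-9 element; Ir(I) is therefore d⁸. A 5d d⁸ ion has a large crystal-field splitting; square planar leaves the high-energy d_{x²−y²} orbital empty and maximises CFSE. → square planar.
For [Ni(NCS)₄]²−: Summing ligand charges against the −2 overall charge gives an oxidation state of +2 for nickel. Ni sits in group 10, so the d-electron count is 10 − 2 = 8. Isothiocyanate is a weak-field ligand. With weak-field ligands the CFSE gain from square planar is small, so a 3d d⁸ ion takes the sterically preferred tetrahedral geometry. → tetrahedral.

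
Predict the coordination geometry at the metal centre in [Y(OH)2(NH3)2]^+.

Each hydroxide is −1; ammonia is neutral; balancing the +1 overall charge requires Y(III).
Y sits in group 3, so the d-electron count is 3 − 3 = 0.
With 4 monodentate ligands the coordination number is 4.
A d⁰ ion has no crystal-field stabilisation preference between square planar and tetrahedral, so four ligands adopt the sterically favoured tetrahedral geometry.

tetrahedral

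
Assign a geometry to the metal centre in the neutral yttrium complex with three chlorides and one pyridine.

Summing ligand charges against the 0 overall charge gives an oxidation state of +3 for yttrium.
Yttrium is a group-3 element; Y(III) is therefore d⁰.
With 4 monodentate ligands the coordination number is 4.
A d⁰ ion has no crystal-field stabilisation preference between square planar and tetrahedral, so four ligands adopt the sterically favoured tetrahedral geometry.

tetrahedral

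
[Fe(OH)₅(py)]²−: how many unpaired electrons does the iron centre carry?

Each hydroxide is −1; pyridine is neutral; balancing the −2 overall charge requires Fe(III).
Group 8 minus oxidation state 3 gives a d⁵ configuration.
The spin state decides the count: Hydroxide is a weak-field ligand for a first-row metal, so the complex is high-spin.
An octahedral high-spin d⁵ ion is t₂g³e_g², giving 5 unpaired electrons.

5 unpaired electrons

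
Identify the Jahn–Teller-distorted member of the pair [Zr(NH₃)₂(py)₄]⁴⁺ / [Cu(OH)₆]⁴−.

[Cu(OH)₆]⁴−

[Zr(NH₃)₂(py)₄]⁴⁺: Summing ligand charges against the +4 overall charge gives an oxidation state of +4 for zirconium. Group 4 minus oxidation state 4 gives a d⁰ configuration. The d⁰ configuration leaves the e_g set evenly filled (or empty) — no strong Jahn–Teller driving force.
[Cu(OH)₆]⁴−: Summing ligand charges against the −4 overall charge gives an oxidation state of +2 for copper. Group 11 minus oxidation state 2 gives a d⁹ configuration. The t₂g⁶e_g³ configuration has an unevenly filled e_g set; the Jahn–Teller theorem predicts a tetragonal distortion (typically axial elongation) to lift the degeneracy.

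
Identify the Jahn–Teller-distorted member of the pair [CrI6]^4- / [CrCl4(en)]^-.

[CrI6]^4-

[CrI6]^4-: Ligand charges: each iodide is −1. With an overall charge of −4 the chromium centre must be in the +2 oxidation state. Chromium is a group-6 element; Cr(II) is therefore d⁴. Iodide is a weak-field ligand for a first-row metal, so the complex is high-spin. The t₂g³e_g¹ (high-spin) configuration has an unevenly filled e_g set; the Jahn–Teller theorem predicts a tetragonal distortion (typically axial elongation) to lift the degeneracy.
[CrCl4(en)]^-: Ligand charges: each chloride is −1; ethylenediamine is neutral. With an overall charge of −1 the chromium centre must be in the +3 oxidation state. Chromium is a group-6 element; Cr(III) is therefore d³. The d³ configuration leaves the e_g set evenly filled (or empty) — no strong Jahn–Teller driving force.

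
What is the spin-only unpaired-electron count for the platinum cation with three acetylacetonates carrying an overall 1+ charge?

Ligand charges: each acetylacetonate is −1. With an overall charge of +1 the platinum centre must be in the +4 oxidation state.
Platinum is a group-10 element; Pt(IV) is therefore d⁶.
Counting donor atoms: 3×acetylacetonate (bidentate) → 6 donors. Coordination number = 6.
The spin state decides the count: a 5d ion has a large Δₒ and is invariably low-spin.
An octahedral low-spin d⁶ ion is t₂g⁶e_g⁰, giving 0 unpaired electrons.

0 unpaired electrons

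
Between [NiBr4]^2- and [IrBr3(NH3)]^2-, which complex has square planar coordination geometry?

[IrBr3(NH3)]^2-

For [NiBr4]^2-: Ligand charges: each bromide is −1. With an overall charge of −2 the nickel centre must be in the +2 oxidation state. Ni sits in group 10, so the d-electron count is 10 − 2 = 8. Bromide is a weak-field ligand. With weak-field ligands the CFSE gain from square planar is small, so a 3d d⁸ ion takes the sterically preferred tetrahedral geometry. → tetrahedral.
For [IrBr3(NH3)]^2-: Each bromide is −1; ammonia is neutral; balancing the −2 overall charge requires Ir(I). Iridium is a group-9 element; Ir(I) is therefore d⁸. A 5d d⁸ ion has a large crystal-field splitting; square planar leaves the high-energy d_{x²−y²} orbital empty and maximises CFSE. → square planar.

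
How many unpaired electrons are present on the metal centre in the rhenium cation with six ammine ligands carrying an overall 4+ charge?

3 unpaired electrons

Ammonia is neutral; balancing the +4 overall charge requires Re(IV).
Rhenium is a group-7 element; Re(IV) is therefore d³.
In an octahedral field the d³ configuration is t₂g³e_g⁰ (only one arrangement possible), giving 3 unpaired electrons.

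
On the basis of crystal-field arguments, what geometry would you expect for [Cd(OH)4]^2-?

Summing ligand charges against the −2 overall charge gives an oxidation state of +2 for cadmium.
Cd sits in group 12, so the d-electron count is 12 − 2 = 10.
With 4 monodentate ligands the coordination number is 4.
A d¹⁰ ion has no crystal-field stabilisation preference between square planar and tetrahedral, so four ligands adopt the sterically favoured tetrahedral geometry.

tetrahedral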